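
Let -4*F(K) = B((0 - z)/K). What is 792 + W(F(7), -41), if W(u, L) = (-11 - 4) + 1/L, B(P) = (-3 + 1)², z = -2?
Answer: 31856/41 ≈ 776.98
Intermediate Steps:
B(P) = 4 (B(P) = (-2)² = 4)
F(K) = -1 (F(K) = -¼*4 = -1)
W(u, L) = -15 + 1/L
792 + W(F(7), -41) = 792 + (-15 + 1/(-41)) = 792 + (-15 - 1/41) = 792 - 616/41 = 31856/41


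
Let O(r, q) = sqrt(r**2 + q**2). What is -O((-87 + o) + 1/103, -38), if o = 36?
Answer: -10*sqrt(429029)/103 ≈ -63.593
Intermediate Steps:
O(r, q) = sqrt(q**2 + r**2)
-O((-87 + o) + 1/103, -38) = -sqrt((-38)**2 + ((-87 + 36) + 1/103)**2) = -sqrt(1444 + (-51 + 1/103)**2) = -sqrt(1444 + (-5252/103)**2) = -sqrt(1444 + 27583504/10609) = -sqrt(42902900/10609) = -10*sqrt(429029)/103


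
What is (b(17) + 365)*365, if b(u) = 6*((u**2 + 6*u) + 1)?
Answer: 991705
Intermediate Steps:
b(u) = 6 + 6*u**2 + 36*u (b(u) = 6*(1 + u**2 + 6*u) = 6 + 6*u**2 + 36*u)
(b(17) + 365)*365 = ((6 + 6*17**2 + 36*17) + 365)*365 = ((6 + 6*289 + 612) + 365)*365 = ((6 + 1734 + 612) + 365)*365 = (2352 + 365)*365 = 2717*365 = 991705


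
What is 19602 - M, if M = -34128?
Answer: 53730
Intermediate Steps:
19602 - M = 19602 - 1*(-34128) = 19602 + 34128 = 53730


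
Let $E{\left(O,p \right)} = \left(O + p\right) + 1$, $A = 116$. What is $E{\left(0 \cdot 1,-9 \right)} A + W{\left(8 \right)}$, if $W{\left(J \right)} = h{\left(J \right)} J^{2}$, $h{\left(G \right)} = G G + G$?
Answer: $3680$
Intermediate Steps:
$h{\left(G \right)} = G + G^{2}$ ($h{\left(G \right)} = G^{2} + G = G + G^{2}$)
$E{\left(O,p \right)} = 1 + O + p$
$W{\left(J \right)} = J^{3} \left(1 + J\right)$ ($W{\left(J \right)} = J \left(1 + J\right) J^{2} = J^{3} \left(1 + J\right)$)
$E{\left(0 \cdot 1,-9 \right)} A + W{\left(8 \right)} = \left(1 + 0 \cdot 1 - 9\right) 116 + 8^{3} \left(1 + 8\right) = \left(1 + 0 - 9\right) 116 + 512 \cdot 9 = \left(-8\right) 116 + 4608 = -928 + 4608 = 3680$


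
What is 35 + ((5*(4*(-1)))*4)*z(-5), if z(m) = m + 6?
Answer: -45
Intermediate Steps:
z(m) = 6 + m
35 + ((5*(4*(-1)))*4)*z(-5) = 35 + ((5*(4*(-1)))*4)*(6 - 5) = 35 + ((5*(-4))*4)*1 = 35 - 20*4*1 = 35 - 80*1 = 35 - 80 = -45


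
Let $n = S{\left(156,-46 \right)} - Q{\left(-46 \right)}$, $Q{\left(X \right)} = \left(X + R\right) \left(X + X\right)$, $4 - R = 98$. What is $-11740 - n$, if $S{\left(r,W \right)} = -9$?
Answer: $1149$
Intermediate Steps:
$R = -94$ ($R = 4 - 98 = -94$)
$Q{\left(X \right)} = 2 X \left(-94 + X\right)$ ($Q{\left(X \right)} = \left(X - 94\right) \left(X + X\right) = \left(-94 + X\right) 2 X = 2 X \left(-94 + X\right)$)
$n = -12889$ ($n = -9 - 2 \left(-46\right) \left(-94 - 46\right) = -9 - 2 \left(-46\right) \left(-140\right) = -9 - 12880 = -12889$)
$-11740 - n = -11740 - -12889 = -11740 + 12889 = 1149$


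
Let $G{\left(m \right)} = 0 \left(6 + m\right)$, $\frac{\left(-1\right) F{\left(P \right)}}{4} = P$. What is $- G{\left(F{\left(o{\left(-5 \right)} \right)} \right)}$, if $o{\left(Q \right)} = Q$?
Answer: $0$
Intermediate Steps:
$F{\left(P \right)} = - 4 P$
$G{\left(m \right)} = 0$
$- G{\left(F{\left(o{\left(-5 \right)} \right)} \right)} = \left(-1\right) 0 = 0$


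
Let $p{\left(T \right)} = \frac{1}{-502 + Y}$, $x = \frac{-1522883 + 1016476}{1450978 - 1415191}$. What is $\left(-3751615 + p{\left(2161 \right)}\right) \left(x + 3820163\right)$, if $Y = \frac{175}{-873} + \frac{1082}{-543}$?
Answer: $- \frac{40861429105423813946546492}{2851116757581} \approx -1.4332 \cdot 10^{13}$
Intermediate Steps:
$x = - \frac{506407}{35787} \approx -14.151$
$Y = - \frac{346537}{158013}$ ($Y = 175 \left(- \frac{1}{873}\right) + 1082 \left(- \frac{1}{543}\right) = - \frac{175}{873} - \frac{1082}{543} = - \frac{346537}{158013} \approx -2.1931$)
$p{\left(T \right)} = - \frac{158013}{79669063}$ ($p{\left(T \right)} = \frac{1}{-502 - \frac{346537}{158013}} = \frac{1}{- \frac{79669063}{158013}} = - \frac{158013}{79669063}$)
$\left(-3751615 + p{\left(2161 \right)}\right) \left(x + 3820163\right) = \left(-3751615 - \frac{158013}{79669063}\right) \left(- \frac{506407}{35787} + 3820163\right) = \left(- \frac{298887651944758}{79669063}\right) \frac{136711666874}{35787} = - \frac{40861429105423813946546492}{2851116757581}$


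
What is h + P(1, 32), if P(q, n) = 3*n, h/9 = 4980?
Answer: 44916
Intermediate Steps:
h = 44820 (h = 9*4980 = 44820)
h + P(1, 32) = 44820 + 3*32 = 44820 + 96 = 44916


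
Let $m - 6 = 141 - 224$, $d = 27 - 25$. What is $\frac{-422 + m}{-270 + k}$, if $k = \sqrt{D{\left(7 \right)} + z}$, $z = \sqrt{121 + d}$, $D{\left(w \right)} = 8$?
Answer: $\frac{499}{270 - \sqrt{8 + \sqrt{123}}} \approx 1.8785$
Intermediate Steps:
$d = 2$
$z = \sqrt{123}$ ($z = \sqrt{121 + 2} = \sqrt{123} \approx 11.091$)
$m = -77$ ($m = 6 + \left(141 - 224\right) = 6 - 83 = -77$)
$k = \sqrt{8 + \sqrt{123}} \approx 4.3693$
$\frac{-422 + m}{-270 + k} = \frac{-422 - 77}{-270 + \sqrt{8 + \sqrt{123}}} = - \frac{499}{-270 + \sqrt{8 + \sqrt{123}}}$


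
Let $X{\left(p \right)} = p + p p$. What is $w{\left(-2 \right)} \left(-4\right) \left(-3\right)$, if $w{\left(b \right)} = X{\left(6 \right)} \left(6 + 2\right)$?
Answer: $4032$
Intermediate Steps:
$X{\left(p \right)} = p + p^{2}$
$w{\left(b \right)} = 336$ ($w{\left(b \right)} = 6 \left(1 + 6\right) \left(6 + 2\right) = 6 \cdot 7 \cdot 8 = 42 \cdot 8 = 336$)
$w{\left(-2 \right)} \left(-4\right) \left(-3\right) = 336 \left(-4\right) \left(-3\right) = \left(-1344\right) \left(-3\right) = 4032$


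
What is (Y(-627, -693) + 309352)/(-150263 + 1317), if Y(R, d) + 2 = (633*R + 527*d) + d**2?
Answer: -27497/148946 ≈ -0.18461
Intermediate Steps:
Y(R, d) = -2 + d**2 + 527*d + 633*R (Y(R, d) = -2 + ((633*R + 527*d) + d**2) = -2 + ((527*d + 633*R) + d**2) = -2 + (d**2 + 527*d + 633*R) = -2 + d**2 + 527*d + 633*R)
(Y(-627, -693) + 309352)/(-150263 + 1317) = ((-2 + (-693)**2 + 527*(-693) + 633*(-627)) + 309352)/(-150263 + 1317) = ((-2 + 480249 - 365211 - 396891) + 309352)/(-148946) = (-281855 + 309352)*(-1/148946) = 27497*(-1/148946) = -27497/148946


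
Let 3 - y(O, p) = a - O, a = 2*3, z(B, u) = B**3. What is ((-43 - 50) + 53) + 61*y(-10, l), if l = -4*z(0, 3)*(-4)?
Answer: -833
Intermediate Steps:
a = 6
l = 0 (l = -4*0**3*(-4) = -4*0*(-4) = 0*(-4) = 0)
y(O, p) = -3 + O (y(O, p) = 3 - (6 - O) = 3 + (-6 + O) = -3 + O)
((-43 - 50) + 53) + 61*y(-10, l) = ((-43 - 50) + 53) + 61*(-3 - 10) = (-93 + 53) + 61*(-13) = -40 - 793 = -833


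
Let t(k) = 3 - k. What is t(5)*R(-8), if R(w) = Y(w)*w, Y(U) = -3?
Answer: -48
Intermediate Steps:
R(w) = -3*w
t(5)*R(-8) = (3 - 1*5)*(-3*(-8)) = (3 - 5)*24 = -2*24 = -48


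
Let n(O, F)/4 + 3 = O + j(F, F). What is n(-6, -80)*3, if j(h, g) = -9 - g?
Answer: 744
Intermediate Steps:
n(O, F) = -48 - 4*F + 4*O (n(O, F) = -12 + 4*(O + (-9 - F)) = -12 + 4*(-9 + O - F) = -12 + (-36 - 4*F + 4*O) = -48 - 4*F + 4*O)
n(-6, -80)*3 = (-48 - 4*(-80) + 4*(-6))*3 = (-48 + 320 - 24)*3 = 248*3 = 744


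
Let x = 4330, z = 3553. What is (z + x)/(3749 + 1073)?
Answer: 7883/4822 ≈ 1.6348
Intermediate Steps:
(z + x)/(3749 + 1073) = (3553 + 4330)/(3749 + 1073) = 7883/4822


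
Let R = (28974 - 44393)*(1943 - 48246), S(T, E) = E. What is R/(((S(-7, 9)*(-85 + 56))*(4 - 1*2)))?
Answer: -713945957/522 ≈ -1.3677e+6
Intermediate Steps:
R = 713945957 (R = -15419*(-46303) = 713945957)
R/(((S(-7, 9)*(-85 + 56))*(4 - 1*2))) = 713945957/(((9*(-85 + 56))*(4 - 1*2))) = 713945957/(((9*(-29))*(4 - 2))) = 713945957/((-261*2)) = 713945957/(-522) = 713945957*(-1/522) = -713945957/522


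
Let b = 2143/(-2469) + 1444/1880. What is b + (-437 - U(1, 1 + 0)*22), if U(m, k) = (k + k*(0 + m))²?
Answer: -609341651/1160430 ≈ -525.10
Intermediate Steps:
U(m, k) = (k + k*m)²
b = -115901/1160430 (b = 2143*(-1/2469) + 1444*(1/1880) = -2143/2469 + 361/470 = -115901/1160430 ≈ -0.099878)
b + (-437 - U(1, 1 + 0)*22) = -115901/1160430 + (-437 - (1 + 0)²*(1 + 1)²*22) = -115901/1160430 + (-437 - 1²*2²*22) = -115901/1160430 + (-437 - 1*4*22) = -115901/1160430 + (-437 - 4*22) = -115901/1160430 + (-437 - 1*88) = -115901/1160430 + (-437 - 88) = -115901/1160430 - 525 = -609341651/1160430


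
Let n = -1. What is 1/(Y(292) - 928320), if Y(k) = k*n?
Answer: -1/928612 ≈ -1.0769e-6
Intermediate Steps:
Y(k) = -k (Y(k) = k*(-1) = -k)
1/(Y(292) - 928320) = 1/(-1*292 - 928320) = 1/(-292 - 928320) = 1/(-928612) = -1/928612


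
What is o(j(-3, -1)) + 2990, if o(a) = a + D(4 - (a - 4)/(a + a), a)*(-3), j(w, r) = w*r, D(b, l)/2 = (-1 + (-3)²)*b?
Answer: 2793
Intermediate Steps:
D(b, l) = 16*b (D(b, l) = 2*((-1 + (-3)²)*b) = 2*((-1 + 9)*b) = 2*(8*b) = 16*b)
j(w, r) = r*w
o(a) = -192 + a + 24*(-4 + a)/a (o(a) = a + (16*(4 - (a - 4)/(a + a)))*(-3) = a + (16*(4 - (-4 + a)/(2*a)))*(-3) = a + (64 - 8*(-4 + a)/a)*(-3) = a + (-192 + 24*(-4 + a)/a) = -192 + a + 24*(-4 + a)/a)
o(j(-3, -1)) + 2990 = (-168 - 1*(-3) - 96/((-1*(-3)))) + 2990 = (-168 + 3 - 96/3) + 2990 = (-168 + 3 - 96*⅓) + 2990 = (-168 + 3 - 32) + 2990 = -197 + 2990 = 2793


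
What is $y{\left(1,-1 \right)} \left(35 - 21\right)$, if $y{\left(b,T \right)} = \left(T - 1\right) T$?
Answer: $28$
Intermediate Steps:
$y{\left(b,T \right)} = T \left(-1 + T\right)$ ($y{\left(b,T \right)} = \left(-1 + T\right) T = T \left(-1 + T\right)$)
$y{\left(1,-1 \right)} \left(35 - 21\right) = - (-1 - 1) \left(35 - 21\right) = \left(-1\right) \left(-2\right) 14 = 2 \cdot 14 = 28$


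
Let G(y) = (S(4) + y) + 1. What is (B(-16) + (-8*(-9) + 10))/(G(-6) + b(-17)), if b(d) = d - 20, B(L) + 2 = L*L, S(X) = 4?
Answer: -168/19 ≈ -8.8421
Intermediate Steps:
B(L) = -2 + L² (B(L) = -2 + L*L = -2 + L²)
b(d) = -20 + d
G(y) = 5 + y (G(y) = (4 + y) + 1 = 5 + y)
(B(-16) + (-8*(-9) + 10))/(G(-6) + b(-17)) = ((-2 + (-16)²) + (-8*(-9) + 10))/((5 - 6) + (-20 - 17)) = ((-2 + 256) + (72 + 10))/(-1 - 37) = (254 + 82)/(-38) = 336*(-1/38) = -168/19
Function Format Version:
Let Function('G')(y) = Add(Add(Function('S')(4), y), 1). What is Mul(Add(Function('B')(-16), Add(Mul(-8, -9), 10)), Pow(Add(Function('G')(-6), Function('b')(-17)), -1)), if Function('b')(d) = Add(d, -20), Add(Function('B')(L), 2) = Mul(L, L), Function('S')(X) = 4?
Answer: Rational(-168, 19) ≈ -8.8421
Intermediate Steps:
Function('B')(L) = Add(-2, Pow(L, 2)) (Function('B')(L) = Add(-2, Mul(L, L)) = Add(-2, Pow(L, 2)))
Function('b')(d) = Add(-20, d)
Function('G')(y) = Add(5, y) (Function('G')(y) = Add(Add(4, y), 1) = Add(5, y))
Mul(Add(Function('B')(-16), Add(Mul(-8, -9), 10)), Pow(Add(Function('G')(-6), Function('b')(-17)), -1)) = Mul(Add(Add(-2, Pow(-16, 2)), Add(Mul(-8, -9), 10)), Pow(Add(Add(5, -6), Add(-20, -17)), -1)) = Mul(Add(Add(-2, 256), Add(72, 10)), Pow(Add(-1, -37), -1)) = Mul(Add(254, 82), Pow(-38, -1)) = Mul(336, Rational(-1, 38)) = Rational(-168, 19)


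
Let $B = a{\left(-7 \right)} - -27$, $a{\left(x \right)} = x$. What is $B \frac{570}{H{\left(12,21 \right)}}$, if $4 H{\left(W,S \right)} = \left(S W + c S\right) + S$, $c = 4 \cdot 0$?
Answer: $\frac{15200}{91} \approx 167.03$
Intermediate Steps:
$c = 0$
$H{\left(W,S \right)} = \frac{S}{4} + \frac{S W}{4}$ ($H{\left(W,S \right)} = \frac{\left(S W + 0 S\right) + S}{4} = \frac{\left(S W + 0\right) + S}{4} = \frac{S W + S}{4} = \frac{S + S W}{4} = \frac{S}{4} + \frac{S W}{4}$)
$B = 20$ ($B = -7 - -27 = -7 + 27 = 20$)
$B \frac{570}{H{\left(12,21 \right)}} = 20 \frac{570}{\frac{1}{4} \cdot 21 \left(1 + 12\right)} = 20 \frac{570}{\frac{1}{4} \cdot 21 \cdot 13} = 20 \frac{570}{\frac{273}{4}} = 20 \cdot 570 \cdot \frac{4}{273} = 20 \cdot \frac{760}{91} = \frac{15200}{91}$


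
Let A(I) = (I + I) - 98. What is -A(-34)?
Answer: 166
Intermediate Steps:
A(I) = -98 + 2*I (A(I) = 2*I - 98 = -98 + 2*I)
-A(-34) = -(-98 + 2*(-34)) = -(-98 - 68) = -1*(-166) = 166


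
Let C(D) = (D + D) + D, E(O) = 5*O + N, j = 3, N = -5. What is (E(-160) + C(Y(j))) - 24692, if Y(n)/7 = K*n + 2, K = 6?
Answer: -25077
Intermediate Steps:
E(O) = -5 + 5*O (E(O) = 5*O - 5 = -5 + 5*O)
Y(n) = 14 + 42*n (Y(n) = 7*(6*n + 2) = 7*(2 + 6*n) = 14 + 42*n)
C(D) = 3*D (C(D) = 2*D + D = 3*D)
(E(-160) + C(Y(j))) - 24692 = ((-5 + 5*(-160)) + 3*(14 + 42*3)) - 24692 = ((-5 - 800) + 3*(14 + 126)) - 24692 = (-805 + 3*140) - 24692 = (-805 + 420) - 24692 = -385 - 24692 = -25077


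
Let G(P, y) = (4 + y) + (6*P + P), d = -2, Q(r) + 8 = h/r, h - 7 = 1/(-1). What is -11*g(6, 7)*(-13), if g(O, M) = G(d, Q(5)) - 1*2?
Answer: -13442/5 ≈ -2688.4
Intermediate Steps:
h = 6 (h = 7 + 1/(-1) = 7 - 1 = 6)
Q(r) = -8 + 6/r
G(P, y) = 4 + y + 7*P (G(P, y) = (4 + y) + 7*P = 4 + y + 7*P)
g(O, M) = -94/5 (g(O, M) = (4 + (-8 + 6/5) + 7*(-2)) - 1*2 = (4 + (-8 + 6*(⅕)) - 14) - 2 = (4 + (-8 + 6/5) - 14) - 2 = (4 - 34/5 - 14) - 2 = -84/5 - 2 = -94/5)
-11*g(6, 7)*(-13) = -11*(-94/5)*(-13) = (1034/5)*(-13) = -13442/5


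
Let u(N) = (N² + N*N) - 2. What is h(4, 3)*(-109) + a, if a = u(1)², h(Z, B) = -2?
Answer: 218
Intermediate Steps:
u(N) = -2 + 2*N² (u(N) = (N² + N²) - 2 = 2*N² - 2 = -2 + 2*N²)
a = 0 (a = (-2 + 2*1²)² = (-2 + 2*1)² = (-2 + 2)² = 0² = 0)
h(4, 3)*(-109) + a = -2*(-109) + 0 = 218 + 0 = 218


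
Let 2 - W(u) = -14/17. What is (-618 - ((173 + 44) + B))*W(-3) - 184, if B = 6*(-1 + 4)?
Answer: -44072/17 ≈ -2592.5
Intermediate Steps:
B = 18 (B = 6*3 = 18)
W(u) = 48/17 (W(u) = 2 - (-14)/17 = 2 - 1*(-14/17) = 2 + 14/17 = 48/17)
(-618 - ((173 + 44) + B))*W(-3) - 184 = (-618 - ((173 + 44) + 18))*(48/17) - 184 = (-618 - (217 + 18))*(48/17) - 184 = (-618 - 1*235)*(48/17) - 184 = (-618 - 235)*(48/17) - 184 = -853*48/17 - 184 = -40944/17 - 184 = -44072/17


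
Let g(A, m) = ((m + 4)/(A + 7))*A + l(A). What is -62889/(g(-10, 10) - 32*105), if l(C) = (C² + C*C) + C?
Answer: 188667/9370 ≈ 20.135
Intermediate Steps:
l(C) = C + 2*C² (l(C) = (C² + C²) + C = 2*C² + C = C + 2*C²)
g(A, m) = A*(1 + 2*A) + A*(4 + m)/(7 + A) (g(A, m) = ((m + 4)/(A + 7))*A + A*(1 + 2*A) = ((4 + m)/(7 + A))*A + A*(1 + 2*A) = A*(4 + m)/(7 + A) + A*(1 + 2*A) = A*(1 + 2*A) + A*(4 + m)/(7 + A))
-62889/(g(-10, 10) - 32*105) = -62889/(-10*(11 + 10 + 2*(-10)² + 15*(-10))/(7 - 10) - 32*105) = -62889/(-10*(11 + 10 + 2*100 - 150)/(-3) - 3360) = -62889/(-10*(-⅓)*(11 + 10 + 200 - 150) - 3360) = -62889/(-10*(-⅓)*71 - 3360) = -62889/(710/3 - 3360) = -62889/(-9370/3) = -62889*(-3/9370) = 188667/9370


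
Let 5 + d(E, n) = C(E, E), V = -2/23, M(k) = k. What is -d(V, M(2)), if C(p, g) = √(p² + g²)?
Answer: 5 - 2*√2/23 ≈ 4.8770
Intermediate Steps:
C(p, g) = √(g² + p²)
V = -2/23 (V = -2*1/23 = -2/23 ≈ -0.086957)
d(E, n) = -5 + √2*√(E²) (d(E, n) = -5 + √(E² + E²) = -5 + √(2*E²) = -5 + √2*√(E²))
-d(V, M(2)) = -(-5 + √2*√((-2/23)²)) = -(-5 + √2*√(4/529)) = -(-5 + √2*(2/23)) = -(-5 + 2*√2/23) = 5 - 2*√2/23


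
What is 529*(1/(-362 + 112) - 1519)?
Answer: -200888279/250 ≈ -8.0355e+5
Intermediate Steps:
529*(1/(-362 + 112) - 1519) = 529*(1/(-250) - 1519) = 529*(-1/250 - 1519) = 529*(-379751/250) = -200888279/250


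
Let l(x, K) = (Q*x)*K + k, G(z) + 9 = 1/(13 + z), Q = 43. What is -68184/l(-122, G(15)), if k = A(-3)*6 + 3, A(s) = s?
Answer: -954576/658163 ≈ -1.4504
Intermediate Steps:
G(z) = -9 + 1/(13 + z)
k = -15 (k = -3*6 + 3 = -18 + 3 = -15)
l(x, K) = -15 + 43*K*x (l(x, K) = (43*x)*K - 15 = 43*K*x - 15 = -15 + 43*K*x)
-68184/l(-122, G(15)) = -68184/(-15 + 43*((-116 - 9*15)/(13 + 15))*(-122)) = -68184/(-15 + 43*((-116 - 135)/28)*(-122)) = -68184/(-15 + 43*((1/28)*(-251))*(-122)) = -68184/(-15 + 43*(-251/28)*(-122)) = -68184/(-15 + 658373/14) = -68184/658163/14 = -68184*14/658163 = -954576/658163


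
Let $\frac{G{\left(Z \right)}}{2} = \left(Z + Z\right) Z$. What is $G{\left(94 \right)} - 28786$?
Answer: $6558$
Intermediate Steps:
$G{\left(Z \right)} = 4 Z^{2}$ ($G{\left(Z \right)} = 2 \left(Z + Z\right) Z = 2 \cdot 2 Z Z = 2 \cdot 2 Z^{2} = 4 Z^{2}$)
$G{\left(94 \right)} - 28786 = 4 \cdot 94^{2} - 28786 = 4 \cdot 8836 - 28786 = 35344 - 28786 = 6558$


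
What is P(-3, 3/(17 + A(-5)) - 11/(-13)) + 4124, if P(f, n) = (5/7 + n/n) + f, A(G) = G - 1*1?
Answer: 28859/7 ≈ 4122.7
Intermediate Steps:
A(G) = -1 + G (A(G) = G - 1 = -1 + G)
P(f, n) = 12/7 + f (P(f, n) = (5*(⅐) + 1) + f = (5/7 + 1) + f = 12/7 + f)
P(-3, 3/(17 + A(-5)) - 11/(-13)) + 4124 = (12/7 - 3) + 4124 = -9/7 + 4124 = 28859/7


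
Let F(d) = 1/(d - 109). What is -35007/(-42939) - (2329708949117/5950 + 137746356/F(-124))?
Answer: 2699932063629626729/85162350 ≈ 3.1703e+10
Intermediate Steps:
F(d) = 1/(-109 + d)
-35007/(-42939) - (2329708949117/5950 + 137746356/F(-124)) = -35007/(-42939) - 25377/(1/(15428 + (22063/17850 + 5428/(1/(-109 - 124))))) = -35007*(-1/42939) - 25377/(1/(15428 + (22063*(1/17850) + 5428/(1/(-233))))) = 11669/14313 - (2329708949117/5950 - 32094900948) = 11669/14313 - 25377/(1/(15428 + (22063/17850 - 1264724))) = 11669/14313 - 25377/(1/(15428 - 22575301337/17850)) = 11669/14313 - 25377/(1/(-22299911537/17850)) = 11669/14313 - 25377/(-17850/22299911537) = 11669/14313 - 25377*(-22299911537/17850) = 11669/14313 + 188634951691483/5950 = 2699932063629626729/85162350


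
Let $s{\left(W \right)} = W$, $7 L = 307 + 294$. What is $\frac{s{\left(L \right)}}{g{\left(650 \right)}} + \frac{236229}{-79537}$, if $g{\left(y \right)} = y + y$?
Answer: $- \frac{2101882163}{723786700} \approx -2.904$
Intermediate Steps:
$g{\left(y \right)} = 2 y$
$L = \frac{601}{7}$ ($L = \frac{307 + 294}{7} = \frac{1}{7} \cdot 601 = \frac{601}{7} \approx 85.857$)
$\frac{s{\left(L \right)}}{g{\left(650 \right)}} + \frac{236229}{-79537} = \frac{601}{7 \cdot 2 \cdot 650} + \frac{236229}{-79537} = \frac{601}{7 \cdot 1300} + 236229 \left(- \frac{1}{79537}\right) = \frac{601}{7} \cdot \frac{1}{1300} - \frac{236229}{79537} = \frac{601}{9100} - \frac{236229}{79537} = - \frac{2101882163}{723786700}$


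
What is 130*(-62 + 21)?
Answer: -5330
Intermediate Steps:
130*(-62 + 21) = 130*(-41) = -5330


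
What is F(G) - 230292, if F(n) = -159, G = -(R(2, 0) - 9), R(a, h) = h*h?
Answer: -230451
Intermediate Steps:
R(a, h) = h**2
G = 9 (G = -(0**2 - 9) = -(0 - 9) = -1*(-9) = 9)
F(G) - 230292 = -159 - 230292 = -230451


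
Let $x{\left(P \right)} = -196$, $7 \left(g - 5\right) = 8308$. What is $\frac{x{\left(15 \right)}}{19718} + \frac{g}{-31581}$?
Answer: $- \frac{11546467}{242166617} \approx -0.04768$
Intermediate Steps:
$g = \frac{8343}{7}$ ($g = 5 + \frac{1}{7} \cdot 8308 = 5 + \frac{8308}{7} = \frac{8343}{7} \approx 1191.9$)
$\frac{x{\left(15 \right)}}{19718} + \frac{g}{-31581} = - \frac{196}{19718} + \frac{8343}{7 \left(-31581\right)} = \left(-196\right) \frac{1}{19718} + \frac{8343}{7} \left(- \frac{1}{31581}\right) = - \frac{98}{9859} - \frac{927}{24563} = - \frac{11546467}{242166617}$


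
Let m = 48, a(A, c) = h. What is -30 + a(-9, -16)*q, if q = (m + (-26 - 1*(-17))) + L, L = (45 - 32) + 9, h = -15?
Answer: -945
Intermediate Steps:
a(A, c) = -15
L = 22 (L = 13 + 9 = 22)
q = 61 (q = (48 + (-26 - 1*(-17))) + 22 = (48 + (-26 + 17)) + 22 = (48 - 9) + 22 = 39 + 22 = 61)
-30 + a(-9, -16)*q = -30 - 15*61 = -30 - 915 = -945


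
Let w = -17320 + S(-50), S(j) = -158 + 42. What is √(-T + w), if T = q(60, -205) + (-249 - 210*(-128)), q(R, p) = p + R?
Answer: I*√43922 ≈ 209.58*I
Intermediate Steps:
S(j) = -116
q(R, p) = R + p
T = 26486 (T = (60 - 205) + (-249 - 210*(-128)) = -145 + (-249 + 26880) = -145 + 26631 = 26486)
w = -17436 (w = -17320 - 116 = -17436)
√(-T + w) = √(-1*26486 - 17436) = √(-26486 - 17436) = √(-43922) = I*√43922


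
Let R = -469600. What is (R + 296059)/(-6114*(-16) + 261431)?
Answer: -173541/359255 ≈ -0.48306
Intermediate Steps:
(R + 296059)/(-6114*(-16) + 261431) = (-469600 + 296059)/(-6114*(-16) + 261431) = -173541/(97824 + 261431) = -173541/359255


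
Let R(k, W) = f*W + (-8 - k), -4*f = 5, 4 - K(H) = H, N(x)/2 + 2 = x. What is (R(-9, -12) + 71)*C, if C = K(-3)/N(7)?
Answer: 609/10 ≈ 60.900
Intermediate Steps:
N(x) = -4 + 2*x
K(H) = 4 - H
C = 7/10 (C = (4 - 1*(-3))/(-4 + 2*7) = (4 + 3)/(-4 + 14) = 7/10 ≈ 0.70000)
f = -5/4 (f = -¼*5 = -5/4 ≈ -1.2500)
R(k, W) = -8 - k - 5*W/4 (R(k, W) = -5*W/4 + (-8 - k) = -8 - k - 5*W/4)
(R(-9, -12) + 71)*C = ((-8 - 1*(-9) - 5/4*(-12)) + 71)*(7/10) = ((-8 + 9 + 15) + 71)*(7/10) = (16 + 71)*(7/10) = 87*(7/10) = 609/10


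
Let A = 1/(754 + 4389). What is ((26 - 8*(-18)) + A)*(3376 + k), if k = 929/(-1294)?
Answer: 3818653838265/6655042 ≈ 5.7380e+5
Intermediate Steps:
k = -929/1294 (k = 929*(-1/1294) = -929/1294 ≈ -0.71793)
A = 1/5143 ≈ 0.00019444
((26 - 8*(-18)) + A)*(3376 + k) = ((26 - 8*(-18)) + 1/5143)*(3376 - 929/1294) = ((26 + 144) + 1/5143)*(4367615/1294) = (170 + 1/5143)*(4367615/1294) = (874311/5143)*(4367615/1294) = 3818653838265/6655042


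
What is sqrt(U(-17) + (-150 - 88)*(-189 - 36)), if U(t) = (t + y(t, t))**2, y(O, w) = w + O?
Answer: 3*sqrt(6239) ≈ 236.96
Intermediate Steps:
y(O, w) = O + w
U(t) = 9*t**2 (U(t) = (t + (t + t))**2 = (t + 2*t)**2 = (3*t)**2 = 9*t**2)
sqrt(U(-17) + (-150 - 88)*(-189 - 36)) = sqrt(9*(-17)**2 + (-150 - 88)*(-189 - 36)) = sqrt(9*289 - 238*(-225)) = sqrt(2601 + 53550) = sqrt(56151) = 3*sqrt(6239)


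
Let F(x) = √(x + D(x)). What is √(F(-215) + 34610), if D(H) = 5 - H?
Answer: √(34610 + √5) ≈ 186.04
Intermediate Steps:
F(x) = √5 (F(x) = √(x + (5 - x)) = √5)
√(F(-215) + 34610) = √(√5 + 34610) = √(34610 + √5)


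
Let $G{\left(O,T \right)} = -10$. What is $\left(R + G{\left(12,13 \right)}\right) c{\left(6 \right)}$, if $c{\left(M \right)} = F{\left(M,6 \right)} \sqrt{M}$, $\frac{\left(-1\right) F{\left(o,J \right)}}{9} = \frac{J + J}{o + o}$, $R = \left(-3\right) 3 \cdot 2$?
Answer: $252 \sqrt{6} \approx 617.27$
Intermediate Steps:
$R = -18$ ($R = \left(-9\right) 2 = -18$)
$F{\left(o,J \right)} = - \frac{9 J}{o}$ ($F{\left(o,J \right)} = - 9 \frac{J + J}{o + o} = - 9 \frac{2 J}{2 o} = - 9 \cdot 2 J \frac{1}{2 o} = - 9 \frac{J}{o} = - \frac{9 J}{o}$)
$c{\left(M \right)} = - \frac{54}{\sqrt{M}}$ ($c{\left(M \right)} = \left(-9\right) 6 \frac{1}{M} \sqrt{M} = - \frac{54}{M} \sqrt{M} = - \frac{54}{\sqrt{M}}$)
$\left(R + G{\left(12,13 \right)}\right) c{\left(6 \right)} = \left(-18 - 10\right) \left(- \frac{54}{\sqrt{6}}\right) = - 28 \left(- 54 \frac{\sqrt{6}}{6}\right) = - 28 \left(- 9 \sqrt{6}\right) = 252 \sqrt{6}$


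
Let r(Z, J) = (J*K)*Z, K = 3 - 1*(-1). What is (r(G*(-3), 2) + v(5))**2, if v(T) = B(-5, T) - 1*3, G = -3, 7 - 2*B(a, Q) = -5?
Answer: 5625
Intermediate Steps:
B(a, Q) = 6 (B(a, Q) = 7/2 - 1/2*(-5) = 7/2 + 5/2 = 6)
K = 4 (K = 3 + 1 = 4)
v(T) = 3 (v(T) = 6 - 1*3 = 6 - 3 = 3)
r(Z, J) = 4*J*Z (r(Z, J) = (J*4)*Z = (4*J)*Z = 4*J*Z)
(r(G*(-3), 2) + v(5))**2 = (4*2*(-3*(-3)) + 3)**2 = (4*2*9 + 3)**2 = (72 + 3)**2 = 75**2 = 5625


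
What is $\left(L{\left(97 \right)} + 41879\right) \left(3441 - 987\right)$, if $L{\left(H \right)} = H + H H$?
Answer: $126098790$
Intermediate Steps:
$L{\left(H \right)} = H + H^{2}$
$\left(L{\left(97 \right)} + 41879\right) \left(3441 - 987\right) = \left(97 \left(1 + 97\right) + 41879\right) \left(3441 - 987\right) = \left(97 \cdot 98 + 41879\right) 2454 = \left(9506 + 41879\right) 2454 = 51385 \cdot 2454 = 126098790$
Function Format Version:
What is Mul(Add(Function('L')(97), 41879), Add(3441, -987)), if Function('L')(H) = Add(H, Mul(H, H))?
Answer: 126098790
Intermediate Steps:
Function('L')(H) = Add(H, Pow(H, 2))
Mul(Add(Function('L')(97), 41879), Add(3441, -987)) = Mul(Add(Mul(97, Add(1, 97)), 41879), Add(3441, -987)) = Mul(Add(Mul(97, 98), 41879), 2454) = Mul(Add(9506, 41879), 2454) = Mul(51385, 2454) = 126098790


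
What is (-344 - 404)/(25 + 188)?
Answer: -748/213 ≈ -3.5117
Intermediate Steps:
(-344 - 404)/(25 + 188) = -748/213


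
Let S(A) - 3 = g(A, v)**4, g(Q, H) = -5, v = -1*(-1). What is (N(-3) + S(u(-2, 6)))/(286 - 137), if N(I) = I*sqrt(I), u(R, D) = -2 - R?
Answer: 628/149 - 3*I*sqrt(3)/149 ≈ 4.2148 - 0.034873*I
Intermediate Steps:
N(I) = I**(3/2)
v = 1
S(A) = 628 (S(A) = 3 + (-5)**4 = 3 + 625 = 628)
(N(-3) + S(u(-2, 6)))/(286 - 137) = ((-3)**(3/2) + 628)/(286 - 137) = (-3*I*sqrt(3) + 628)/149 = (628 - 3*I*sqrt(3))*(1/149) = 628/149 - 3*I*sqrt(3)/149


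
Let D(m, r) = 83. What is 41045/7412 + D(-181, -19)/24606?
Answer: 505284233/91189836 ≈ 5.5410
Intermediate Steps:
41045/7412 + D(-181, -19)/24606 = 41045/7412 + 83/24606 = 505284233/91189836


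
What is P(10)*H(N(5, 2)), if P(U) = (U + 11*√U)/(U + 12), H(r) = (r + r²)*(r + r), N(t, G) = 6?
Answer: 2520/11 + 252*√10 ≈ 1026.0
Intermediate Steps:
H(r) = 2*r*(r + r²) (H(r) = (r + r²)*(2*r) = 2*r*(r + r²))
P(U) = (U + 11*√U)/(12 + U)
P(10)*H(N(5, 2)) = ((10 + 11*√10)/(12 + 10))*(2*6²*(1 + 6)) = ((10 + 11*√10)/22)*(2*36*7) = ((10 + 11*√10)/22)*504 = (5/11 + √10/2)*504 = 2520/11 + 252*√10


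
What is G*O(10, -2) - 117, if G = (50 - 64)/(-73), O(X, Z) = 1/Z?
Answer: -8548/73 ≈ -117.10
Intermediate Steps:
G = 14/73 (G = -14*(-1/73) = 14/73 ≈ 0.19178)
G*O(10, -2) - 117 = (14/73)/(-2) - 117 = (14/73)*(-1/2) - 117 = -7/73 - 117 = -8548/73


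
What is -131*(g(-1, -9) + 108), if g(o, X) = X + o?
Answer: -12838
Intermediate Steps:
-131*(g(-1, -9) + 108) = -131*((-9 - 1) + 108) = -131*(-10 + 108) = -131*98 = -12838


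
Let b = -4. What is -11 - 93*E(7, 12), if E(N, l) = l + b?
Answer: -755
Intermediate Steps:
E(N, l) = -4 + l (E(N, l) = l - 4 = -4 + l)
-11 - 93*E(7, 12) = -11 - 93*(-4 + 12) = -11 - 93*8 = -11 - 744 = -755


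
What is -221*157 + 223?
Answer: -34474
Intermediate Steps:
-221*157 + 223 = -34697 + 223 = -34474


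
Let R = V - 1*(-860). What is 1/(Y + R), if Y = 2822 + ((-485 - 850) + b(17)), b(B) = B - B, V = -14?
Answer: 1/2333 ≈ 0.00042863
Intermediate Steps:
b(B) = 0
R = 846 (R = -14 - 1*(-860) = -14 + 860 = 846)
Y = 1487 (Y = 2822 + ((-485 - 850) + 0) = 2822 + (-1335 + 0) = 2822 - 1335 = 1487)
1/(Y + R) = 1/(1487 + 846) = 1/2333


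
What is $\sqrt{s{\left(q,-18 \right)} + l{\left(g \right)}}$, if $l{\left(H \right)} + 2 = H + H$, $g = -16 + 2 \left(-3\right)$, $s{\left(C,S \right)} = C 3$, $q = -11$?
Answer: $i \sqrt{79} \approx 8.8882 i$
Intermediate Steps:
$s{\left(C,S \right)} = 3 C$
$g = -22$ ($g = -16 - 6 = -22$)
$l{\left(H \right)} = -2 + 2 H$ ($l{\left(H \right)} = -2 + \left(H + H\right) = -2 + 2 H$)
$\sqrt{s{\left(q,-18 \right)} + l{\left(g \right)}} = \sqrt{3 \left(-11\right) + \left(-2 + 2 \left(-22\right)\right)} = \sqrt{-33 - 46} = \sqrt{-79} = i \sqrt{79}$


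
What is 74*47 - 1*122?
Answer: 3356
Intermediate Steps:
74*47 - 1*122 = 3478 - 122 = 3356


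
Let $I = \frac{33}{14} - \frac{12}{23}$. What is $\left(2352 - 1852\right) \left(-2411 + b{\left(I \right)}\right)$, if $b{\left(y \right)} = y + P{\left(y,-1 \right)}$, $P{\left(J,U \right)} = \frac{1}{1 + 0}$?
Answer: $- \frac{193857250}{161} \approx -1.2041 \cdot 10^{6}$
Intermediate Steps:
$I = \frac{591}{322}$ ($I = 33 \cdot \frac{1}{14} - \frac{12}{23} = \frac{33}{14} - \frac{12}{23} = \frac{591}{322} \approx 1.8354$)
$P{\left(J,U \right)} = 1$ ($P{\left(J,U \right)} = 1^{-1} = 1$)
$b{\left(y \right)} = 1 + y$ ($b{\left(y \right)} = y + 1 = 1 + y$)
$\left(2352 - 1852\right) \left(-2411 + b{\left(I \right)}\right) = \left(2352 - 1852\right) \left(-2411 + \left(1 + \frac{591}{322}\right)\right) = 500 \left(-2411 + \frac{913}{322}\right) = 500 \left(- \frac{775429}{322}\right) = - \frac{193857250}{161}$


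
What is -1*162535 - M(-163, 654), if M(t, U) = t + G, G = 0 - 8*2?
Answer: -162356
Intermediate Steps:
G = -16 (G = 0 - 16 = -16)
M(t, U) = -16 + t (M(t, U) = t - 16 = -16 + t)
-1*162535 - M(-163, 654) = -1*162535 - (-16 - 163) = -162535 - 1*(-179) = -162535 + 179 = -162356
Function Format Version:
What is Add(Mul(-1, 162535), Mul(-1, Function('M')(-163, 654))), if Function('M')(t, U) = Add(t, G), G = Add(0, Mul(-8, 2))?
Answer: -162356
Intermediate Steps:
G = -16 (G = Add(0, -16) = -16)
Function('M')(t, U) = Add(-16, t) (Function('M')(t, U) = Add(t, -16) = Add(-16, t))
Add(Mul(-1, 162535), Mul(-1, Function('M')(-163, 654))) = Add(Mul(-1, 162535), Mul(-1, Add(-16, -163))) = Add(-162535, Mul(-1, -179)) = Add(-162535, 179) = -162356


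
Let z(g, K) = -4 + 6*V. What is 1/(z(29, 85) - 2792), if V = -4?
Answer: -1/2820 ≈ -0.00035461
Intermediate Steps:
z(g, K) = -28 (z(g, K) = -4 + 6*(-4) = -4 - 24 = -28)
1/(z(29, 85) - 2792) = 1/(-28 - 2792) = 1/(-2820) = -1/2820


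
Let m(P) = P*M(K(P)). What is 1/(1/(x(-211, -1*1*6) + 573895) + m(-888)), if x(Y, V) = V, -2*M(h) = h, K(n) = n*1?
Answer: -573889/226268363807 ≈ -2.5363e-6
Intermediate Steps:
K(n) = n
M(h) = -h/2
m(P) = -P²/2 (m(P) = P*(-P/2) = -P²/2)
1/(1/(x(-211, -1*1*6) + 573895) + m(-888)) = 1/(1/(-1*1*6 + 573895) - ½*(-888)²) = 1/(1/(-1*6 + 573895) - ½*788544) = 1/(1/(-6 + 573895) - 394272) = 1/(1/573889 - 394272) = 1/(-226268363807/573889) = -573889/226268363807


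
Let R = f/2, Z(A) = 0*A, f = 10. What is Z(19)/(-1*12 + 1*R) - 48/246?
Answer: -8/41 ≈ -0.19512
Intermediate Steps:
Z(A) = 0
R = 5 (R = 10/2 = 10*(½) = 5)
Z(19)/(-1*12 + 1*R) - 48/246 = 0/(-1*12 + 1*5) - 48/246 = 0/(-12 + 5) - 48*1/246 = 0/(-7) - 8/41 = 0*(-⅐) - 8/41 = 0 - 8/41 = -8/41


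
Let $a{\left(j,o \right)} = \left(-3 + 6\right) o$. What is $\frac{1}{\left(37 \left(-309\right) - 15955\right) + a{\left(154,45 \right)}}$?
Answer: $- \frac{1}{27253} \approx -3.6693 \cdot 10^{-5}$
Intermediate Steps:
$a{\left(j,o \right)} = 3 o$
$\frac{1}{\left(37 \left(-309\right) - 15955\right) + a{\left(154,45 \right)}} = \frac{1}{\left(37 \left(-309\right) - 15955\right) + 3 \cdot 45} = \frac{1}{\left(-11433 - 15955\right) + 135} = \frac{1}{-27388 + 135} = \frac{1}{-27253} = - \frac{1}{27253}$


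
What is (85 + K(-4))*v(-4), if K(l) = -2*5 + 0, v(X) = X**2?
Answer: 1200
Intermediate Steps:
K(l) = -10 (K(l) = -10 + 0 = -10)
(85 + K(-4))*v(-4) = (85 - 10)*(-4)**2 = 75*16 = 1200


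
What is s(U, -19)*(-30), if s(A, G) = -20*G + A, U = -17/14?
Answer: -79545/7 ≈ -11364.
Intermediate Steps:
U = -17/14 (U = -17*1/14 = -17/14 ≈ -1.2143)
s(A, G) = A - 20*G
s(U, -19)*(-30) = (-17/14 - 20*(-19))*(-30) = (-17/14 + 380)*(-30) = (5303/14)*(-30) = -79545/7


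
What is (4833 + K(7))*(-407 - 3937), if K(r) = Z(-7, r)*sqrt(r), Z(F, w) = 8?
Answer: -20994552 - 34752*sqrt(7) ≈ -2.1086e+7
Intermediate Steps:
K(r) = 8*sqrt(r)
(4833 + K(7))*(-407 - 3937) = (4833 + 8*sqrt(7))*(-407 - 3937) = (4833 + 8*sqrt(7))*(-4344) = -20994552 - 34752*sqrt(7)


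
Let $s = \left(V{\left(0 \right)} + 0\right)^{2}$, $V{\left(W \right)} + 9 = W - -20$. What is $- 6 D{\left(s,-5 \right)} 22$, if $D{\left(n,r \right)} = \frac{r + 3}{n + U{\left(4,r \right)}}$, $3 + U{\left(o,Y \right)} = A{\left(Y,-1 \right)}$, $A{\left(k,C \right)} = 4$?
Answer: $\frac{132}{61} \approx 2.1639$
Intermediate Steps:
$V{\left(W \right)} = 11 + W$ ($V{\left(W \right)} = -9 + \left(W - -20\right) = -9 + \left(W + 20\right) = -9 + \left(20 + W\right) = 11 + W$)
$U{\left(o,Y \right)} = 1$ ($U{\left(o,Y \right)} = -3 + 4 = 1$)
$s = 121$ ($s = \left(\left(11 + 0\right) + 0\right)^{2} = \left(11 + 0\right)^{2} = 11^{2} = 121$)
$D{\left(n,r \right)} = \frac{3 + r}{1 + n}$ ($D{\left(n,r \right)} = \frac{r + 3}{n + 1} = \frac{3 + r}{1 + n}$)
$- 6 D{\left(s,-5 \right)} 22 = - 6 \frac{3 - 5}{1 + 121} \cdot 22 = - 6 \cdot \frac{1}{122} \left(-2\right) 22 = \left(-6\right) \left(- \frac{1}{61}\right) 22 = \frac{6}{61} \cdot 22 = \frac{132}{61}$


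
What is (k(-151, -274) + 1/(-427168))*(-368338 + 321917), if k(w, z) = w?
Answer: 2994264471349/427168 ≈ 7.0096e+6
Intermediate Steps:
(k(-151, -274) + 1/(-427168))*(-368338 + 321917) = (-151 + 1/(-427168))*(-368338 + 321917) = (-151 - 1/427168)*(-46421) = -64502369/427168*(-46421) = 2994264471349/427168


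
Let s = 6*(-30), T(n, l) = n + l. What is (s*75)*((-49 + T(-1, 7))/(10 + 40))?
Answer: 11610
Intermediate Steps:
T(n, l) = l + n
s = -180
(s*75)*((-49 + T(-1, 7))/(10 + 40)) = (-180*75)*((-49 + (7 - 1))/(10 + 40)) = -13500*(-49 + 6)/50 = -(-580500)/50 = -13500*(-43/50) = 11610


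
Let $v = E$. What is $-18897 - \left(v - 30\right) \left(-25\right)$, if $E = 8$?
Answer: $-19447$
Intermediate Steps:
$v = 8$
$-18897 - \left(v - 30\right) \left(-25\right) = -18897 - \left(8 - 30\right) \left(-25\right) = -18897 - \left(-22\right) \left(-25\right) = -18897 - 550 = -19447$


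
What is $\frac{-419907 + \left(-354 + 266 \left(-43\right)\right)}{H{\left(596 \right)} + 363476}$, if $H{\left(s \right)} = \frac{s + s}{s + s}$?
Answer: $- \frac{431699}{363477} \approx -1.1877$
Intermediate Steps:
$H{\left(s \right)} = 1$ ($H{\left(s \right)} = \frac{2 s}{2 s} = 2 s \frac{1}{2 s} = 1$)
$\frac{-419907 + \left(-354 + 266 \left(-43\right)\right)}{H{\left(596 \right)} + 363476} = \frac{-419907 + \left(-354 + 266 \left(-43\right)\right)}{1 + 363476} = \frac{-419907 - 11792}{363477} = \left(-419907 - 11792\right) \frac{1}{363477} = \left(-431699\right) \frac{1}{363477} = - \frac{431699}{363477}$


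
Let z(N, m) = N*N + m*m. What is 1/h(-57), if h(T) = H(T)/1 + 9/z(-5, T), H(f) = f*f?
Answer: 3274/10637235 ≈ 0.00030779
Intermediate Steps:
H(f) = f²
z(N, m) = N² + m²
h(T) = T² + 9/(25 + T²) (h(T) = T²/1 + 9/((-5)² + T²) = T²*1 + 9/(25 + T²) = T² + 9/(25 + T²))
1/h(-57) = 1/((9 + (-57)²*(25 + (-57)²))/(25 + (-57)²)) = 1/((9 + 3249*(25 + 3249))/(25 + 3249)) = 1/((9 + 3249*3274)/3274) = 1/((9 + 10637226)/3274) = 1/((1/3274)*10637235) = 1/(10637235/3274) = 3274/10637235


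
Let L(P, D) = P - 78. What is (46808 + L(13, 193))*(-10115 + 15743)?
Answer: 263069604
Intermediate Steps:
L(P, D) = -78 + P
(46808 + L(13, 193))*(-10115 + 15743) = (46808 + (-78 + 13))*(-10115 + 15743) = (46808 - 65)*5628 = 46743*5628 = 263069604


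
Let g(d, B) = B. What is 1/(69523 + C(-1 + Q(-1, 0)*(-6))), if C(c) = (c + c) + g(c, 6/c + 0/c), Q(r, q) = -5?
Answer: 29/2017855 ≈ 1.4372e-5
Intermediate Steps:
C(c) = 2*c + 6/c (C(c) = (c + c) + (6/c + 0/c) = 2*c + (6/c + 0) = 2*c + 6/c)
1/(69523 + C(-1 + Q(-1, 0)*(-6))) = 1/(69523 + (2*(-1 - 5*(-6)) + 6/(-1 - 5*(-6)))) = 1/(69523 + (2*(-1 + 30) + 6/(-1 + 30))) = 1/(69523 + (2*29 + 6/29)) = 1/(69523 + (58 + 6*(1/29))) = 1/(69523 + (58 + 6/29)) = 1/(69523 + 1688/29) = 1/(2017855/29) = 29/2017855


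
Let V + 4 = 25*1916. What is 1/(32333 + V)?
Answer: 1/80229 ≈ 1.2464e-5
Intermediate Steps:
V = 47896 (V = -4 + 25*1916 = -4 + 47900 = 47896)
1/(32333 + V) = 1/(32333 + 47896) = 1/80229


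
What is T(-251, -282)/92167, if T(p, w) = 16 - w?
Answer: 298/92167 ≈ 0.0032333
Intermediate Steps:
T(-251, -282)/92167 = (16 - 1*(-282))/92167 = (16 + 282)*(1/92167) = 298*(1/92167) = 298/92167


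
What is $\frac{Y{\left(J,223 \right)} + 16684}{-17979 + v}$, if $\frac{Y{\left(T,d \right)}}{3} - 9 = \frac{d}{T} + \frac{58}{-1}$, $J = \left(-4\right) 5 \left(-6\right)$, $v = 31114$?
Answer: $\frac{661703}{525400} \approx 1.2594$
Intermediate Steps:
$J = 120$ ($J = \left(-20\right) \left(-6\right) = 120$)
$Y{\left(T,d \right)} = -147 + \frac{3 d}{T}$ ($Y{\left(T,d \right)} = 27 + 3 \left(\frac{d}{T} + \frac{58}{-1}\right) = 27 + 3 \left(\frac{d}{T} + 58 \left(-1\right)\right) = 27 + 3 \left(\frac{d}{T} - 58\right) = 27 + 3 \left(-58 + \frac{d}{T}\right) = 27 - \left(174 - \frac{3 d}{T}\right) = -147 + \frac{3 d}{T}$)
$\frac{Y{\left(J,223 \right)} + 16684}{-17979 + v} = \frac{\left(-147 + 3 \cdot 223 \cdot \frac{1}{120}\right) + 16684}{-17979 + 31114} = \frac{\left(-147 + 3 \cdot 223 \cdot \frac{1}{120}\right) + 16684}{13135} = \left(\left(-147 + \frac{223}{40}\right) + 16684\right) \frac{1}{13135} = \left(- \frac{5657}{40} + 16684\right) \frac{1}{13135} = \frac{661703}{40} \cdot \frac{1}{13135} = \frac{661703}{525400}$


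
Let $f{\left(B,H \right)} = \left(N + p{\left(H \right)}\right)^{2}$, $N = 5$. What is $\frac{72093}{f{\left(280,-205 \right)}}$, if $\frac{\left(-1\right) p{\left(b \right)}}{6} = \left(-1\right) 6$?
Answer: $\frac{72093}{1681} \approx 42.887$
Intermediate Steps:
$p{\left(b \right)} = 36$ ($p{\left(b \right)} = - 6 \left(\left(-1\right) 6\right) = \left(-6\right) \left(-6\right) = 36$)
$f{\left(B,H \right)} = 1681$ ($f{\left(B,H \right)} = \left(5 + 36\right)^{2} = 41^{2} = 1681$)
$\frac{72093}{f{\left(280,-205 \right)}} = \frac{72093}{1681}$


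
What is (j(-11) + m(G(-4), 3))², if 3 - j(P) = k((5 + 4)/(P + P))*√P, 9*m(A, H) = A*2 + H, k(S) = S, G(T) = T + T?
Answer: 2063/3564 + 14*I*√11/11 ≈ 0.57884 + 4.2212*I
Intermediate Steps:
G(T) = 2*T
m(A, H) = H/9 + 2*A/9 (m(A, H) = (A*2 + H)/9 = (2*A + H)/9 = (H + 2*A)/9 = H/9 + 2*A/9)
j(P) = 3 - 9/(2*√P) (j(P) = 3 - (5 + 4)/(P + P)*√P = 3 - 9/((2*P))*√P = 3 - 9*(1/(2*P))*√P = 3 - 9/(2*P)*√P = 3 - 9/(2*√P))
(j(-11) + m(G(-4), 3))² = ((3 - (-9)*I*√11/22) + ((⅑)*3 + 2*(2*(-4))/9))² = ((3 - (-9)*I*√11/22) + (⅓ + (2/9)*(-8)))² = ((3 + 9*I*√11/22) + (⅓ - 16/9))² = ((3 + 9*I*√11/22) - 13/9)² = (14/9 + 9*I*√11/22)²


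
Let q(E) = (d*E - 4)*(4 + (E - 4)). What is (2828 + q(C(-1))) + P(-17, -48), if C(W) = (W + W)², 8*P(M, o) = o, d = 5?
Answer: 2886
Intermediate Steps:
P(M, o) = o/8
C(W) = 4*W² (C(W) = (2*W)² = 4*W²)
q(E) = E*(-4 + 5*E) (q(E) = (5*E - 4)*(4 + (E - 4)) = (-4 + 5*E)*(4 + (-4 + E)) = (-4 + 5*E)*E = E*(-4 + 5*E))
(2828 + q(C(-1))) + P(-17, -48) = (2828 + (4*(-1)²)*(-4 + 5*(4*(-1)²))) + (⅛)*(-48) = (2828 + (4*1)*(-4 + 5*(4*1))) - 6 = (2828 + 4*(-4 + 5*4)) - 6 = (2828 + 4*(-4 + 20)) - 6 = (2828 + 4*16) - 6 = (2828 + 64) - 6 = 2892 - 6 = 2886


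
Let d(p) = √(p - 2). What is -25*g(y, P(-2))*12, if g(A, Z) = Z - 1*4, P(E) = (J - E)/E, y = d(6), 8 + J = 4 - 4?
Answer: 300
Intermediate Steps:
J = -8 (J = -8 + (4 - 4) = -8 + 0 = -8)
d(p) = √(-2 + p)
y = 2 (y = √(-2 + 6) = √4 = 2)
P(E) = (-8 - E)/E
g(A, Z) = -4 + Z (g(A, Z) = Z - 4 = -4 + Z)
-25*g(y, P(-2))*12 = -25*(-4 + (-8 - 1*(-2))/(-2))*12 = -25*(-4 - (-8 + 2)/2)*12 = -25*(-4 - ½*(-6))*12 = -25*(-4 + 3)*12 = -25*(-1)*12 = 25*12 = 300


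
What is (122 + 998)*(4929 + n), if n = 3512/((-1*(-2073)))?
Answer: 11447888480/2073 ≈ 5.5224e+6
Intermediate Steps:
n = 3512/2073 ≈ 1.6942
(122 + 998)*(4929 + n) = (122 + 998)*(4929 + 3512/2073) = 1120*(10221329/2073) = 11447888480/2073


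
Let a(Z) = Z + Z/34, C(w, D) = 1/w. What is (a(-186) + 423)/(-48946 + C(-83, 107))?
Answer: -108896/23020941 ≈ -0.0047303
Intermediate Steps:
a(Z) = 35*Z/34 (a(Z) = Z + Z*(1/34) = Z + Z/34 = 35*Z/34)
(a(-186) + 423)/(-48946 + C(-83, 107)) = ((35/34)*(-186) + 423)/(-48946 + 1/(-83)) = (-3255/17 + 423)/(-48946 - 1/83) = 3936/(17*(-4062519/83)) = (3936/17)*(-83/4062519) = -108896/23020941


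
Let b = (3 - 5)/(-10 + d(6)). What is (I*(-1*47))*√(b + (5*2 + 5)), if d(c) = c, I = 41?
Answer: -1927*√62/2 ≈ -7586.6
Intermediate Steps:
b = ½ (b = (3 - 5)/(-10 + 6) = -2/(-4) = -2*(-¼) = ½ ≈ 0.50000)
(I*(-1*47))*√(b + (5*2 + 5)) = (41*(-1*47))*√(½ + (5*2 + 5)) = (41*(-47))*√(½ + (10 + 5)) = -1927*√(½ + 15) = -1927*√62/2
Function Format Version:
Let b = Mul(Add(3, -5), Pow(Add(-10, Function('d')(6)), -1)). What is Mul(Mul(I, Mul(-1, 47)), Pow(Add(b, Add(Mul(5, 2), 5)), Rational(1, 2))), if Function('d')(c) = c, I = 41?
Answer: Mul(Rational(-1927, 2), Pow(62, Rational(1, 2))) ≈ -7586.6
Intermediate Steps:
b = Rational(1, 2) (b = Mul(Add(3, -5), Pow(Add(-10, 6), -1)) = Mul(-2, Pow(-4, -1)) = Mul(-2, Rational(-1, 4)) = Rational(1, 2) ≈ 0.50000)
Mul(Mul(I, Mul(-1, 47)), Pow(Add(b, Add(Mul(5, 2), 5)), Rational(1, 2))) = Mul(Mul(41, Mul(-1, 47)), Pow(Add(Rational(1, 2), Add(Mul(5, 2), 5)), Rational(1, 2))) = Mul(Mul(41, -47), Pow(Add(Rational(1, 2), Add(10, 5)), Rational(1, 2))) = Mul(-1927, Pow(Add(Rational(1, 2), 15), Rational(1, 2))) = Mul(-1927, Pow(Rational(31, 2), Rational(1, 2))) = Mul(-1927, Mul(Rational(1, 2), Pow(62, Rational(1, 2)))) = Mul(Rational(-1927, 2), Pow(62, Rational(1, 2)))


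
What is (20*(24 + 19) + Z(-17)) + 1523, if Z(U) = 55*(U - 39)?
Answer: -697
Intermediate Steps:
Z(U) = -2145 + 55*U (Z(U) = 55*(-39 + U) = -2145 + 55*U)
(20*(24 + 19) + Z(-17)) + 1523 = (20*(24 + 19) + (-2145 + 55*(-17))) + 1523 = (20*43 + (-2145 - 935)) + 1523 = (860 - 3080) + 1523 = -2220 + 1523 = -697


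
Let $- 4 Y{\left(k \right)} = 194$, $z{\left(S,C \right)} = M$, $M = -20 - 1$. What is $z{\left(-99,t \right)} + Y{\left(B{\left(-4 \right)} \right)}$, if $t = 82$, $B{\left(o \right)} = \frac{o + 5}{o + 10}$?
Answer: $- \frac{139}{2} \approx -69.5$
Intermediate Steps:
$B{\left(o \right)} = \frac{5 + o}{10 + o}$
$M = -21$
$z{\left(S,C \right)} = -21$
$Y{\left(k \right)} = - \frac{97}{2}$ ($Y{\left(k \right)} = \left(- \frac{1}{4}\right) 194 = - \frac{97}{2}$)
$z{\left(-99,t \right)} + Y{\left(B{\left(-4 \right)} \right)} = -21 - \frac{97}{2} = - \frac{139}{2}$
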